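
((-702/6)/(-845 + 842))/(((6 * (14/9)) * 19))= 117/532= 0.22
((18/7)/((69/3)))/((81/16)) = 32/1449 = 0.02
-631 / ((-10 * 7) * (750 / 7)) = 0.08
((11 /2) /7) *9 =7.07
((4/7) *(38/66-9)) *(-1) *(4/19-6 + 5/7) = -250200/10241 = -24.43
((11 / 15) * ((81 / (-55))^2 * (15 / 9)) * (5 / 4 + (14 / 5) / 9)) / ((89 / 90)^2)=4.23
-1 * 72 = -72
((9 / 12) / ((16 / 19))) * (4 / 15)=19 / 80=0.24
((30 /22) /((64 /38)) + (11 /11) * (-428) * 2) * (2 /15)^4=-0.27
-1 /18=-0.06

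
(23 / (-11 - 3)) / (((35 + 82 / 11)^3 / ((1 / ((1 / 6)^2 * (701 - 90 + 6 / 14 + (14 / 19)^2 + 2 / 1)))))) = -9041967 / 7182595685449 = -0.00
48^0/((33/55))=1.67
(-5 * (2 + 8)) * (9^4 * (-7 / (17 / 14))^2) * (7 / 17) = -22054145400 / 4913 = -4488936.58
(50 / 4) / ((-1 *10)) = -5 / 4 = -1.25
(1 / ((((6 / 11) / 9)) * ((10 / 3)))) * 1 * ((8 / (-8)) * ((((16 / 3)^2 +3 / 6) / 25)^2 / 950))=-2985851 / 427500000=-0.01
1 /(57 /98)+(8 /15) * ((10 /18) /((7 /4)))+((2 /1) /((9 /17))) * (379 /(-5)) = -5107604 /17955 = -284.47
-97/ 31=-3.13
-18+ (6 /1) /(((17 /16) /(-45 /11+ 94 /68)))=-105846 /3179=-33.30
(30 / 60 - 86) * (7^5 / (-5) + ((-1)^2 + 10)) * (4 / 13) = 5729184 / 65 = 88141.29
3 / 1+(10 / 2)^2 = 28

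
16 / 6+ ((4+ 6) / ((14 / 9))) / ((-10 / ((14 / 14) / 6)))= 215 / 84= 2.56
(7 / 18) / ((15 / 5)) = 7 / 54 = 0.13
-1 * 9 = -9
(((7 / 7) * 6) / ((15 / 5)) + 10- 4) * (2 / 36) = 4 / 9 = 0.44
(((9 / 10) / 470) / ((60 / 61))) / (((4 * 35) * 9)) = 61 / 39480000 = 0.00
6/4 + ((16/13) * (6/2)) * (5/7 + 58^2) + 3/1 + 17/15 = 33931699/2730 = 12429.19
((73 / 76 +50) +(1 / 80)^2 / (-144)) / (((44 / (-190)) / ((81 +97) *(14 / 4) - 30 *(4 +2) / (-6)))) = -582697485193 / 4055040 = -143697.10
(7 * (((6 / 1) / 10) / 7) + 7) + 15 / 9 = 139 / 15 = 9.27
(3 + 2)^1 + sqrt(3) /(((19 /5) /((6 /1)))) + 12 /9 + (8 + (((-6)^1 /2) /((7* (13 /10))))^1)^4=30* sqrt(3) /19 + 713406137107 /205724883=3470.50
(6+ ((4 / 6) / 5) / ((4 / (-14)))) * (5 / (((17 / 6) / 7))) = 1162 / 17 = 68.35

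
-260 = -260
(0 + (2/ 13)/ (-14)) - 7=-638/ 91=-7.01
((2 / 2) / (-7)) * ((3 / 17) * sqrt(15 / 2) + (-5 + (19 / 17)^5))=4623186 / 9938999 - 3 * sqrt(30) / 238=0.40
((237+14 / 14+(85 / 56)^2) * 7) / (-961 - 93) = -44329 / 27776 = -1.60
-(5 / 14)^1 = -5 / 14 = -0.36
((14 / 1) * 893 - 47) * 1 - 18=12437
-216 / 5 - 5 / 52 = -11257 / 260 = -43.30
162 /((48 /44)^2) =1089 /8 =136.12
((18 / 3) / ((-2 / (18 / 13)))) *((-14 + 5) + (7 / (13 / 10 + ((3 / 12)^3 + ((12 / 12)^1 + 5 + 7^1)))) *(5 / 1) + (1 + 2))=97716 / 6617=14.77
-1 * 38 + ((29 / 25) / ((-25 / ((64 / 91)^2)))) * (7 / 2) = -28155642 / 739375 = -38.08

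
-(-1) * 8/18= 4/9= 0.44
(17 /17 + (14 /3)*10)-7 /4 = 551 /12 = 45.92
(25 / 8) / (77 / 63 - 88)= -225 / 6248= -0.04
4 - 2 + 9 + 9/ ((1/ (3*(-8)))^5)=-71663605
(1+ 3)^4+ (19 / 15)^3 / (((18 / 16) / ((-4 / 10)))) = 38770256 / 151875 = 255.28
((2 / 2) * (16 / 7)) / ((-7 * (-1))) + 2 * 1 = 114 / 49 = 2.33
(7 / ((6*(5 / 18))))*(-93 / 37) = -1953 / 185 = -10.56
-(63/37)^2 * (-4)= 15876/1369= 11.60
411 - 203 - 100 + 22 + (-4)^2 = 146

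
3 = 3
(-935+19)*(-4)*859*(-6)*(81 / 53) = -1529624736 / 53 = -28860844.08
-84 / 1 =-84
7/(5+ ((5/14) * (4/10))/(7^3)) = 16807/12006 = 1.40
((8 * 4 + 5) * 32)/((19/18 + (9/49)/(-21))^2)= 45132038784/41770369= 1080.48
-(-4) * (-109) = -436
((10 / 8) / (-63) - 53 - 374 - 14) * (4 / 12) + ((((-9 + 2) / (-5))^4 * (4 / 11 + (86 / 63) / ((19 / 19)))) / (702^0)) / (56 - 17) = -3307121261 / 22522500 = -146.84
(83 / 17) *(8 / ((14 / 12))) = 3984 / 119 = 33.48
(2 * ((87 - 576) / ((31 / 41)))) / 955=-40098 / 29605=-1.35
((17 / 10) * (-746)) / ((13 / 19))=-120479 / 65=-1853.52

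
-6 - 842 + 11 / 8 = -6773 / 8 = -846.62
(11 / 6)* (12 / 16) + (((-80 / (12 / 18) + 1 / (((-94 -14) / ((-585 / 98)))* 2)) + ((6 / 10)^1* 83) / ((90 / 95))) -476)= -542.03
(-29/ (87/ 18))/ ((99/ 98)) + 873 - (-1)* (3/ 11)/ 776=22203697/ 25608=867.06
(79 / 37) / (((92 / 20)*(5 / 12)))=948 / 851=1.11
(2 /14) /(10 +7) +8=8.01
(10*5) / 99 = 50 / 99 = 0.51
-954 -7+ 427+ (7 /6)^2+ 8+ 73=-16259 /36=-451.64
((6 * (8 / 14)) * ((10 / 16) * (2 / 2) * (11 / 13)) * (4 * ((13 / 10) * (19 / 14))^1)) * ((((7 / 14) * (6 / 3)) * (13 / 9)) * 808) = 2195336 / 147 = 14934.26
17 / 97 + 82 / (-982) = 4370 / 47627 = 0.09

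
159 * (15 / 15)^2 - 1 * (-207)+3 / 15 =1831 / 5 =366.20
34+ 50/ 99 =3416/ 99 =34.51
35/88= 0.40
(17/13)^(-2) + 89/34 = 1851/578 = 3.20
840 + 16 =856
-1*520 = -520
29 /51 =0.57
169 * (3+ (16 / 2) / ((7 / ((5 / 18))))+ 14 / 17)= 749515 / 1071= 699.83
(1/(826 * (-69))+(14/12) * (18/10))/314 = 149608/22370145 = 0.01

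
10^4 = 10000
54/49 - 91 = -89.90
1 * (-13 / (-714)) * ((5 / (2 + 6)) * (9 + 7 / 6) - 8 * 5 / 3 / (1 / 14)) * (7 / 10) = -7501 / 3264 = -2.30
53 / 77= 0.69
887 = 887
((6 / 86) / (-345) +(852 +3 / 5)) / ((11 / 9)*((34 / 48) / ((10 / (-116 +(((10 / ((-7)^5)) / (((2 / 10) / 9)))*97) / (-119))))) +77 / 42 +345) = 107140461435504 / 42322456445149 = 2.53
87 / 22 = 3.95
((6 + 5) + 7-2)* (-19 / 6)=-152 / 3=-50.67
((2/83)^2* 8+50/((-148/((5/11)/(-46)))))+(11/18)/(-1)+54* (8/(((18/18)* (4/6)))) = 1502974207271/2321565444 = 647.40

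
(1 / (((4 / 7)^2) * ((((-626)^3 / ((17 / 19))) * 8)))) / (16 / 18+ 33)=-7497 / 181964391541760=-0.00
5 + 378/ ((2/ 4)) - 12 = 749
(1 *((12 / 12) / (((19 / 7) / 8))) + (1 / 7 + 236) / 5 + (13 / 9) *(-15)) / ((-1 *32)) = -14219 / 15960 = -0.89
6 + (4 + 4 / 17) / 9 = 110 / 17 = 6.47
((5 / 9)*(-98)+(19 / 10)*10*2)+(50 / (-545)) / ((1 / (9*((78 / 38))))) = -338098 / 18639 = -18.14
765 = 765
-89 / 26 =-3.42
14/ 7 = 2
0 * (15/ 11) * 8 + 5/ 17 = 5/ 17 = 0.29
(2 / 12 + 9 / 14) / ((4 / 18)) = 3.64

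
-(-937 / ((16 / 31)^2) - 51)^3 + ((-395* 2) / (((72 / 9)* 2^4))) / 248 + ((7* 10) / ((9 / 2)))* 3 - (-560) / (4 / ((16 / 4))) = 70896884446600089461 / 1560281088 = 45438533474.42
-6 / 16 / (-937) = 3 / 7496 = 0.00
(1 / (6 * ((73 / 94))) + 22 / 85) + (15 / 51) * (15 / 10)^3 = 218329 / 148920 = 1.47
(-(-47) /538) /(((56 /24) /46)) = 3243 /1883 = 1.72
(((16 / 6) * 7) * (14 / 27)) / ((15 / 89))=69776 / 1215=57.43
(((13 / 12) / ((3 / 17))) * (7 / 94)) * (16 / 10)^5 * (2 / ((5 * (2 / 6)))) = 12673024 / 2203125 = 5.75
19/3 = 6.33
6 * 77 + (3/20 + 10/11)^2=22415089/48400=463.12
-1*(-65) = 65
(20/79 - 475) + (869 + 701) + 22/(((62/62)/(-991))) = -1635833/79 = -20706.75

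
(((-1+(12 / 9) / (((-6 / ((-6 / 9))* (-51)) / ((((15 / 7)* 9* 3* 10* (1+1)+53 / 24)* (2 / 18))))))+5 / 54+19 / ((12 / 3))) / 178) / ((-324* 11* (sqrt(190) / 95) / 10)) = -18053215* sqrt(190) / 660409684704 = -0.00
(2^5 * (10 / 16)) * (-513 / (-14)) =5130 / 7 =732.86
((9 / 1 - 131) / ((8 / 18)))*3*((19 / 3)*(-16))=83448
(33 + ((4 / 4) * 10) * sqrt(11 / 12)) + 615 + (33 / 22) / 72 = 5 * sqrt(33) / 3 + 31105 / 48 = 657.60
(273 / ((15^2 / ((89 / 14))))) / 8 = 1157 / 1200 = 0.96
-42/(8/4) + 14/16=-20.12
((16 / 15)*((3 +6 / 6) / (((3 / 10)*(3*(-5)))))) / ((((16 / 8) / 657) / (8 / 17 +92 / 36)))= -2163136 / 2295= -942.54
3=3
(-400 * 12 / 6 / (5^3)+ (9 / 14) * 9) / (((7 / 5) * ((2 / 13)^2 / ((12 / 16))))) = -21801 / 1568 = -13.90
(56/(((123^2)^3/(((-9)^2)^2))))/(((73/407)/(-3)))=-615384/346757609593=-0.00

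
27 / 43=0.63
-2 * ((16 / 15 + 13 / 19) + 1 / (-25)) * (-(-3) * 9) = -43884 / 475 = -92.39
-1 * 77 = -77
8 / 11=0.73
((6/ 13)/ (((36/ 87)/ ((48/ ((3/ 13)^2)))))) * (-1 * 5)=-15080/ 3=-5026.67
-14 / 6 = -7 / 3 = -2.33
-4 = -4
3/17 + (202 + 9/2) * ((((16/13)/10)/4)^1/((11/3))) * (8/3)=58313/12155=4.80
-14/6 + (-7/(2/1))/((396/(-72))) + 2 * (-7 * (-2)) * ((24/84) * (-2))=-584/33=-17.70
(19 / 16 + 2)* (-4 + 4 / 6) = -85 / 8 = -10.62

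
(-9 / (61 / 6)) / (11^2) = -54 / 7381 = -0.01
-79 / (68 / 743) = -58697 / 68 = -863.19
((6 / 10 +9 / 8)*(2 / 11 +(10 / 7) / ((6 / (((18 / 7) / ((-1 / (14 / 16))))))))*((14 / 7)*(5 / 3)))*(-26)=32591 / 616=52.91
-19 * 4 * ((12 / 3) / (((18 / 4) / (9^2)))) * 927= -5072544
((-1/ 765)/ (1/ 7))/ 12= -7/ 9180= -0.00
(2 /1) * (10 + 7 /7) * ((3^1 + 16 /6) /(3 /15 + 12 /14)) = 13090 /111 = 117.93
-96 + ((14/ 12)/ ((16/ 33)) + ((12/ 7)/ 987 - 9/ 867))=-1993557261/ 21298144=-93.60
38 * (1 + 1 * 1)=76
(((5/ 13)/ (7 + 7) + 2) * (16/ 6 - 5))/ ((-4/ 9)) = 1107/ 104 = 10.64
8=8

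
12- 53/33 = 343/33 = 10.39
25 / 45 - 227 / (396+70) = 287 / 4194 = 0.07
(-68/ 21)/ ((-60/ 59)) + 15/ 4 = 8737/ 1260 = 6.93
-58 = -58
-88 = -88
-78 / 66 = -13 / 11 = -1.18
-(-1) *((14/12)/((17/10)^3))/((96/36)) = 875/9826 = 0.09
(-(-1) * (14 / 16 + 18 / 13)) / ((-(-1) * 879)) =235 / 91416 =0.00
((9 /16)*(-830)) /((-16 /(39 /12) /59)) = 2864745 /512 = 5595.21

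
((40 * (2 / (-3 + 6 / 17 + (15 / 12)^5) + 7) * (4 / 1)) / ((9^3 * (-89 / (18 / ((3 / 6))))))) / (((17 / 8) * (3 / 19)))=-1636852736 / 518031531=-3.16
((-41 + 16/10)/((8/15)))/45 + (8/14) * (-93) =-46019/840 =-54.78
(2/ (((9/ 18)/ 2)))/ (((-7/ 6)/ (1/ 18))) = -8/ 21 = -0.38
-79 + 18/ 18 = -78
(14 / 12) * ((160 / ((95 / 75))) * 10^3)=2800000 / 19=147368.42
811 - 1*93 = 718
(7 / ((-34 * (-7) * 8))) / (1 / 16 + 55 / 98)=49 / 8313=0.01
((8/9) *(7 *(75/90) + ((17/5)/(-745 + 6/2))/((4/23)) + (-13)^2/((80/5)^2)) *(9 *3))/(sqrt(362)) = 9213349 *sqrt(362)/21488320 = 8.16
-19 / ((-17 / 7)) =133 / 17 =7.82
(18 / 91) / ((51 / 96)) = 576 / 1547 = 0.37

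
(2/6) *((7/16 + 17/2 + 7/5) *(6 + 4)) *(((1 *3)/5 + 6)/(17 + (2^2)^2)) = 6.89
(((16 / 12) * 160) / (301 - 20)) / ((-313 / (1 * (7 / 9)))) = -4480 / 2374731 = -0.00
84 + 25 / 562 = 47233 / 562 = 84.04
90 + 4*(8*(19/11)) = 1598/11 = 145.27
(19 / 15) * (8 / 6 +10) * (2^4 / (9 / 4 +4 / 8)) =41344 / 495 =83.52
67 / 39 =1.72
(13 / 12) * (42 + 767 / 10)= 15431 / 120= 128.59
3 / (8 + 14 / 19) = 57 / 166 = 0.34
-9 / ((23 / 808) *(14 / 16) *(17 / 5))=-290880 / 2737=-106.28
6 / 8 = 3 / 4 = 0.75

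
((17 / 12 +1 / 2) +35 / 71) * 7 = 14371 / 852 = 16.87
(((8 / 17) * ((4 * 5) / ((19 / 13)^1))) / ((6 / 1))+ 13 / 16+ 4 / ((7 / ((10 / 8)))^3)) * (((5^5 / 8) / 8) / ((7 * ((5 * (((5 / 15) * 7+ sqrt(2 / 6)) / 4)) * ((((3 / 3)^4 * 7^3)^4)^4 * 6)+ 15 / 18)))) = 5179338456970620989568199307580692404948614833125 / 234587480851548142708387248260132443325531184631748326534805815858870060252669732458295328 - 616331106916239779802248980493924246438818125 * sqrt(3) / 195408147314908906879123072269997870325307109230944045426743703339333661185064333576256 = 0.00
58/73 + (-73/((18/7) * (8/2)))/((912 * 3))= 11388233/14380416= 0.79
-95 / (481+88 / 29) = -2755 / 14037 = -0.20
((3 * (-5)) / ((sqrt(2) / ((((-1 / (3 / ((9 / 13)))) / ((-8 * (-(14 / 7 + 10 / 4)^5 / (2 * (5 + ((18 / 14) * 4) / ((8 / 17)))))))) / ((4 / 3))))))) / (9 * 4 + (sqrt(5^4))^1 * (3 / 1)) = 1115 * sqrt(2) / 44181774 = 0.00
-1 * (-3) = 3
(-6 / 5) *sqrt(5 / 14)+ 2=1.28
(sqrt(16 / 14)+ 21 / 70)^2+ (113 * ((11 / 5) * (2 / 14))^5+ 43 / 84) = 6 * sqrt(14) / 35+ 329510789 / 157565625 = 2.73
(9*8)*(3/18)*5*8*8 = 3840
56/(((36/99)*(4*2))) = 19.25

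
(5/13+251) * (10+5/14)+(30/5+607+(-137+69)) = 286525/91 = 3148.63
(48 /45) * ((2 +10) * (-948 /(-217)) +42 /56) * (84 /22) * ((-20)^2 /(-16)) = -5414.08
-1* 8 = -8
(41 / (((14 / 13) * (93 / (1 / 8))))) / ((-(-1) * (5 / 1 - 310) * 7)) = -533 / 22238160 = -0.00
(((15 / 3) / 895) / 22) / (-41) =-0.00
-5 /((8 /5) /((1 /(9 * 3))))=-25 /216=-0.12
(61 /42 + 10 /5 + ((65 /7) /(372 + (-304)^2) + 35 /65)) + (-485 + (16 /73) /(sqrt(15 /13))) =-12184500079 /25331124 + 16 * sqrt(195) /1095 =-480.81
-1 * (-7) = 7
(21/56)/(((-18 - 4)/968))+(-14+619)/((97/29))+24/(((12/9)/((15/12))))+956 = 110859/97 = 1142.88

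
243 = 243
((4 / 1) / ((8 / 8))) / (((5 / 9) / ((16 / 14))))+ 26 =34.23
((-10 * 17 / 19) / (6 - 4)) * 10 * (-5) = 4250 / 19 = 223.68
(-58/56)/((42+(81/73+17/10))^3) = -2820373250/245007570090017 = -0.00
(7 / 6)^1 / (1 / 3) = 7 / 2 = 3.50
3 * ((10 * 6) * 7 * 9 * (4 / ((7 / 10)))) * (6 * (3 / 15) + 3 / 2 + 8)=693360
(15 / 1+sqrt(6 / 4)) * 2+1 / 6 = sqrt(6)+181 / 6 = 32.62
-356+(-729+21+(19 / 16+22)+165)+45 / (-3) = -890.81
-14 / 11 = -1.27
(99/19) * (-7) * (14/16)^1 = -31.91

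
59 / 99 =0.60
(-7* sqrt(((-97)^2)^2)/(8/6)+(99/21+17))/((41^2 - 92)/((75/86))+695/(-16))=-414754500/14940373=-27.76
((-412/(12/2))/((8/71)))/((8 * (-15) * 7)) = 7313/10080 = 0.73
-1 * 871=-871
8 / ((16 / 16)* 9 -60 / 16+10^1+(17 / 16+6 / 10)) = 640 / 1353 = 0.47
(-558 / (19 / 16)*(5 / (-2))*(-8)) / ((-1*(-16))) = -11160 / 19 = -587.37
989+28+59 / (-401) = 407758 / 401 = 1016.85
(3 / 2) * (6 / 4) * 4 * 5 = 45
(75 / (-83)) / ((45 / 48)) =-80 / 83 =-0.96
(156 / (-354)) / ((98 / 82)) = -1066 / 2891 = -0.37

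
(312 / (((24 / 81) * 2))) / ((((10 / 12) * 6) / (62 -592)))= -55809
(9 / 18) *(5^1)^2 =25 / 2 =12.50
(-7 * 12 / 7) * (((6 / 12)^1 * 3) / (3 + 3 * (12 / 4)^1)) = -3 / 2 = -1.50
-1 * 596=-596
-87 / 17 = -5.12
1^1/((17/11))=11/17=0.65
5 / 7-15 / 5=-16 / 7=-2.29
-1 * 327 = -327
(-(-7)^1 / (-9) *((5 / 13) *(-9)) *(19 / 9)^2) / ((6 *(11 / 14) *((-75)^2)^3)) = 17689 / 1236915087890625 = 0.00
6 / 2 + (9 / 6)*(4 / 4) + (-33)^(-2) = 9803 / 2178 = 4.50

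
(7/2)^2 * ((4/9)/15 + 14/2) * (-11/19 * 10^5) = -2557555000/513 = -4985487.33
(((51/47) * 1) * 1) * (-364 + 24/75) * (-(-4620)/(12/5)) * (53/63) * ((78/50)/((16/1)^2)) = -292860139/75200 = -3894.42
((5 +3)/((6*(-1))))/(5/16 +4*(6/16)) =-64/87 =-0.74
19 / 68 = 0.28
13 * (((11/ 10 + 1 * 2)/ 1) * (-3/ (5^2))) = -1209/ 250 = -4.84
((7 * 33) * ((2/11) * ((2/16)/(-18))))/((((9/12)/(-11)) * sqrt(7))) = 11 * sqrt(7)/18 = 1.62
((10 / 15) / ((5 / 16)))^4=1048576 / 50625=20.71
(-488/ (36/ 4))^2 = 238144/ 81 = 2940.05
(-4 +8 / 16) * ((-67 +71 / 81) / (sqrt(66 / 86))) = 18746 * sqrt(1419) / 2673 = 264.18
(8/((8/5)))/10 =1/2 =0.50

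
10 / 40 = 1 / 4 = 0.25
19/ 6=3.17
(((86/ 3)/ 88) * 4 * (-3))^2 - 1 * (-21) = 4390/ 121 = 36.28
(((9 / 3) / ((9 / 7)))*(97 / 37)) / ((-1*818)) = -679 / 90798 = -0.01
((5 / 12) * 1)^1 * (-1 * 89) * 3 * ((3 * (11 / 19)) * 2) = -14685 / 38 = -386.45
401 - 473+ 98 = 26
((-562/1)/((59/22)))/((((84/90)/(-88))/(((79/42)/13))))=107443160/37583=2858.82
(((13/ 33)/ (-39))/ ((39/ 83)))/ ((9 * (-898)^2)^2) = -83/ 203371535271103056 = -0.00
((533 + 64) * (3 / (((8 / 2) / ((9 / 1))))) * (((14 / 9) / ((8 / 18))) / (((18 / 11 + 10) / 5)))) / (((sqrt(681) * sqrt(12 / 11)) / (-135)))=-279261675 * sqrt(2497) / 464896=-30016.83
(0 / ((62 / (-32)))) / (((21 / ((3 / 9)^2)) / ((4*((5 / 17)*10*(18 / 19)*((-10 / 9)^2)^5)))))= 0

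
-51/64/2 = -51/128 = -0.40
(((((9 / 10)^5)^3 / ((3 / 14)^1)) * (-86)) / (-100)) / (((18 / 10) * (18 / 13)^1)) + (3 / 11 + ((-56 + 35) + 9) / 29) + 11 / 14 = 21798378254099774947 / 22330000000000000000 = 0.98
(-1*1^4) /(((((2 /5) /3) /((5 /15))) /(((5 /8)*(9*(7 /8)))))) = -1575 /128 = -12.30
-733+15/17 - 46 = -13228/17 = -778.12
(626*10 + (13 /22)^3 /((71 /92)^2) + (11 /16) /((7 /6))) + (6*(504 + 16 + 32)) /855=223621856217773 /35694917720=6264.81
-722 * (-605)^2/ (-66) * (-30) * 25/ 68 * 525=-788305546875/ 34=-23185457261.03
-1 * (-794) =794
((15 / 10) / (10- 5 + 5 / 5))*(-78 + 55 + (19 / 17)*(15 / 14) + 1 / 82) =-106315 / 19516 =-5.45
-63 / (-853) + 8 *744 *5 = 25385343 / 853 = 29760.07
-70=-70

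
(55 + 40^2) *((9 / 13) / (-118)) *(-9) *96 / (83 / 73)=469728720 / 63661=7378.59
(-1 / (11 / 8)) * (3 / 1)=-24 / 11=-2.18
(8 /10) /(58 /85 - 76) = -34 /3201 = -0.01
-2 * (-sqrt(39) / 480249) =2 * sqrt(39) / 480249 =0.00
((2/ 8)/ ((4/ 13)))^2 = 169/ 256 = 0.66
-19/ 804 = -0.02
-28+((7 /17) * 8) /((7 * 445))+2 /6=-627871 /22695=-27.67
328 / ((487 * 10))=164 / 2435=0.07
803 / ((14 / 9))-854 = -4729 / 14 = -337.79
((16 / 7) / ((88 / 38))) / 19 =4 / 77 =0.05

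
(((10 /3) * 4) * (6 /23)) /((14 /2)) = 80 /161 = 0.50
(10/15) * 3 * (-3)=-6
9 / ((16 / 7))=3.94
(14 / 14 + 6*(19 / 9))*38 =519.33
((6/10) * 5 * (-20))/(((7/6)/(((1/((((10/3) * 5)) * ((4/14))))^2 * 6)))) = -1701/125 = -13.61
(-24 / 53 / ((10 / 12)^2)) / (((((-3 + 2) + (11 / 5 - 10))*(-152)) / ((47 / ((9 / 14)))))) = -1974 / 55385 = -0.04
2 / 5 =0.40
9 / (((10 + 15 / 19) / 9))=1539 / 205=7.51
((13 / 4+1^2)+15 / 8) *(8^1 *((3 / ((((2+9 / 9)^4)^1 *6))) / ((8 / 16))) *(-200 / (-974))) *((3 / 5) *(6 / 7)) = 280 / 4383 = 0.06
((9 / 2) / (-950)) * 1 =-9 / 1900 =-0.00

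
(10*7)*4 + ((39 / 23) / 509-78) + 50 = 2950203 / 11707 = 252.00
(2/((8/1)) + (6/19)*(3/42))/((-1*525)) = -29/55860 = -0.00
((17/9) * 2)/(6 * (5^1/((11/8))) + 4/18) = 0.17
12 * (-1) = -12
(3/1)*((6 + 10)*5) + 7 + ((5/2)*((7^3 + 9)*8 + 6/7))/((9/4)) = 212741/63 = 3376.84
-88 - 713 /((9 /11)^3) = -1013155 /729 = -1389.79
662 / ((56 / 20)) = 1655 / 7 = 236.43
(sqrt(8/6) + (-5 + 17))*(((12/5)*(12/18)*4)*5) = 64*sqrt(3)/3 + 384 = 420.95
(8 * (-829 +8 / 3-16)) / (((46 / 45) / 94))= -14252280 / 23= -619664.35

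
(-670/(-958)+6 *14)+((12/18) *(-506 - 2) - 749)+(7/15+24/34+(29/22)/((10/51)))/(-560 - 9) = -204475913337/203868148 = -1002.98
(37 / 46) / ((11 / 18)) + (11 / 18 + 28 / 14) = 17885 / 4554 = 3.93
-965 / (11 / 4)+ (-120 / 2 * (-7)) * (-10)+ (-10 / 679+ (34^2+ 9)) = -25289465 / 7469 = -3385.92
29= 29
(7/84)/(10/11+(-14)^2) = 0.00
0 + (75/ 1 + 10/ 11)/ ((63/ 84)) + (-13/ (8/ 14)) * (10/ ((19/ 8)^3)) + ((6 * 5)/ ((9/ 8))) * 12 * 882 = 63903242500/ 226347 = 282324.23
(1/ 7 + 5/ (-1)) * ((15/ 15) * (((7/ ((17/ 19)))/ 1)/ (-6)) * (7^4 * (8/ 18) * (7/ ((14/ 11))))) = 1003618/ 27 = 37171.04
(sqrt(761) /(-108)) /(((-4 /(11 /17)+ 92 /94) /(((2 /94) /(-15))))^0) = -sqrt(761) /108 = -0.26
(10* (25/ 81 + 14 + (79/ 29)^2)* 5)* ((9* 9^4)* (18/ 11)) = 971185464000/ 9251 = 104981673.76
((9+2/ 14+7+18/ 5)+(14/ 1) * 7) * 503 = 2072863/ 35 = 59224.66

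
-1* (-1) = 1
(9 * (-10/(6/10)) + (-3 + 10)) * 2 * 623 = -178178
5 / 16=0.31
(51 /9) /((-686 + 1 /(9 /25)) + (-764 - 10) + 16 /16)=-51 /13106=-0.00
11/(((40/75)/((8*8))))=1320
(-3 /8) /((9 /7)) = -7 /24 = -0.29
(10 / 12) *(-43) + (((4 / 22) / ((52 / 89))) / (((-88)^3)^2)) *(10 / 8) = -35.83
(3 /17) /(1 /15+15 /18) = 0.20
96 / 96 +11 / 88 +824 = 6601 / 8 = 825.12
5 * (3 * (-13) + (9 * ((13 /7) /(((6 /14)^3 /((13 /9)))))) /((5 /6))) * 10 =148070 /9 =16452.22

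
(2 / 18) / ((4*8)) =1 / 288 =0.00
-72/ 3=-24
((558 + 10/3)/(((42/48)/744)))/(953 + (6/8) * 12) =1670528/3367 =496.15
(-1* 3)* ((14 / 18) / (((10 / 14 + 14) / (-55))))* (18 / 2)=8085 / 103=78.50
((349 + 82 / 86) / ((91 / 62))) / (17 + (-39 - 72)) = -466488 / 183911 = -2.54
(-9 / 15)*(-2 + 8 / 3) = -2 / 5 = -0.40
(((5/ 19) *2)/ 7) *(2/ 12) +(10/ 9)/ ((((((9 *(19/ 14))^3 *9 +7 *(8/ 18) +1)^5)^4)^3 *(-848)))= 755401924189817654658648886232963432260633341343516236723945185265906216049750819950591004144158396127404221318599460523967999033905612719313428646413073090289921570870101894271902630314561273437083766455129138018600938974551278315239829217409703405647125070895482250258244612774945640775981974504390729969652722129339336883529294953686036662861303720209707639086384887487819165905146505844189187290812299886310056036031156179479465518926256169289556639691564409440112851427926853723089082390011205179145533943478161305/ 60281073550347448841760181121390481894398540639212595690570825784219316040770115432057162130703840010966856861224236949812646322905667895001211605983763232605135741355434131162897829899101989620279284563119305213884354930169192009556138371549294331770641379038625655757444545492985152335434434122484011067315385604763678595516390907654894317645981427033968154442077152338035706361591448919889316540726276999060072333163206981633044643704418962348172242470859413502756951165188023253647154443016690037062547678172217308747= 0.01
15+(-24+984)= 975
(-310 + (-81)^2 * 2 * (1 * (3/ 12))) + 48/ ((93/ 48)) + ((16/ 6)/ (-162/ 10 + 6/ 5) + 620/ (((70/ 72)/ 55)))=743495033/ 19530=38069.38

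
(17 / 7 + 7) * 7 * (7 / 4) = 231 / 2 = 115.50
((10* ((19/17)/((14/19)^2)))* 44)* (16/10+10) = 10506.70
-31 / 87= -0.36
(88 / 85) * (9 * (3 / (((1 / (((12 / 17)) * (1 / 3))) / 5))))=9504 / 289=32.89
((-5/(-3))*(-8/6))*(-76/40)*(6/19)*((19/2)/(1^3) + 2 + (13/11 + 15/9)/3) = 4930/297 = 16.60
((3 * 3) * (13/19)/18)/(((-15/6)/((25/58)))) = -65/1102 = -0.06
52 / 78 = 2 / 3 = 0.67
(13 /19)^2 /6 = 169 /2166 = 0.08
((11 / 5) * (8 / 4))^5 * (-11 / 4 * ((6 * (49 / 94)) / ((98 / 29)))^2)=-26817890418 / 6903125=-3884.89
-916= -916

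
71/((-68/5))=-355/68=-5.22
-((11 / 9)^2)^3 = -1771561 / 531441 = -3.33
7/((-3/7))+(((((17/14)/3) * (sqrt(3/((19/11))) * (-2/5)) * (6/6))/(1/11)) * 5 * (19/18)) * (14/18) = -49/3 - 187 * sqrt(627)/486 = -25.97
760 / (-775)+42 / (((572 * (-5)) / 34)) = -32803 / 22165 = -1.48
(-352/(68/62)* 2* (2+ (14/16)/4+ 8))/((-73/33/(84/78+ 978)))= 46835616168/16133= 2903094.04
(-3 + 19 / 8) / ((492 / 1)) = -5 / 3936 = -0.00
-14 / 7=-2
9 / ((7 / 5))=6.43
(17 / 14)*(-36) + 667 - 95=3698 / 7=528.29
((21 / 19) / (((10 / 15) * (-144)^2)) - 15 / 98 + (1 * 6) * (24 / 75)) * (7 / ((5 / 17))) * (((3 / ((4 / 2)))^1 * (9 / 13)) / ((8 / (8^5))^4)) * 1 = 2656766116987536408576 / 216125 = 12292729286234986.27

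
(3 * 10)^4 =810000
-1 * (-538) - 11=527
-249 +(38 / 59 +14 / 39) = -570641 / 2301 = -248.00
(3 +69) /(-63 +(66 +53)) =1.29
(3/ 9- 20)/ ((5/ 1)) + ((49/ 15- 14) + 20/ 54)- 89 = -2789/ 27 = -103.30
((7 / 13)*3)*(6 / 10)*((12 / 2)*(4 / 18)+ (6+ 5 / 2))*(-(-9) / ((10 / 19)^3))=76484709 / 130000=588.34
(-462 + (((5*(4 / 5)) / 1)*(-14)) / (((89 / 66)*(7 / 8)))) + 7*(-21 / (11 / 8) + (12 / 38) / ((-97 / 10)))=-1112525298 / 1804297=-616.60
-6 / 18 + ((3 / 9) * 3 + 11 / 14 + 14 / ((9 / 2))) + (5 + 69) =9899 / 126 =78.56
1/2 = 0.50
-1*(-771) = 771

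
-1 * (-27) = 27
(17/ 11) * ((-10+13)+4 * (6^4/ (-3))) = -29325/ 11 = -2665.91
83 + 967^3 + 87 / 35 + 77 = 31648092892 / 35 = 904231225.49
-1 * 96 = -96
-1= -1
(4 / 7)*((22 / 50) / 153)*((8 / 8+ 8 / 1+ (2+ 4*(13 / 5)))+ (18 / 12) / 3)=1606 / 44625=0.04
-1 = -1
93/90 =31/30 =1.03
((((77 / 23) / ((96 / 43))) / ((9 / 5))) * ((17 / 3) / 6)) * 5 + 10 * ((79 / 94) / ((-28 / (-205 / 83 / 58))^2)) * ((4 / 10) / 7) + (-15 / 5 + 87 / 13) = 3312194347729051457 / 434311765381795392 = 7.63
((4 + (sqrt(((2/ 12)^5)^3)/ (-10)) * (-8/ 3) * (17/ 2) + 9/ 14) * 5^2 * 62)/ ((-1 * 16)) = -449.78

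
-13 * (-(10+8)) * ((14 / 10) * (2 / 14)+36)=42354 / 5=8470.80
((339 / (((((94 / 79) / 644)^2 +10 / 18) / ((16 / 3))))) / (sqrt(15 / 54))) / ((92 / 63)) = 21631211236656*sqrt(10) / 16177395505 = 4228.36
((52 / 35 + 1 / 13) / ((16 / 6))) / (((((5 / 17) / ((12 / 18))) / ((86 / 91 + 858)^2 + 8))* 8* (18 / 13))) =1025662050549 / 11593400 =88469.48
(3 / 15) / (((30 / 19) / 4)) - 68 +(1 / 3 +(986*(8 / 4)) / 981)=-1597799 / 24525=-65.15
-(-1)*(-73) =-73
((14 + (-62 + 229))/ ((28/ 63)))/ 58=1629/ 232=7.02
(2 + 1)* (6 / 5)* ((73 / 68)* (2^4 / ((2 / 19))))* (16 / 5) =798912 / 425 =1879.79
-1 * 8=-8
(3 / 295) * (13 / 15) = 13 / 1475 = 0.01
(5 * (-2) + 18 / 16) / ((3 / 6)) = -71 / 4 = -17.75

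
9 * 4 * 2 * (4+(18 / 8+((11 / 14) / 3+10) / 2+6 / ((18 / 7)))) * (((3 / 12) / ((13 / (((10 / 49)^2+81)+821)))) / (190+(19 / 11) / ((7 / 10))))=3430630368 / 38548055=89.00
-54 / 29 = -1.86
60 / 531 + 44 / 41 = 8608 / 7257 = 1.19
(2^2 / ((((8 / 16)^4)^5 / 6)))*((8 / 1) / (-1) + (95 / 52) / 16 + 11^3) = 432864362496 / 13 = 33297258653.54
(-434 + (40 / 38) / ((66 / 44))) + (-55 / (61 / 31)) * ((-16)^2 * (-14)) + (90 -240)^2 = 425036962 / 3477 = 122242.44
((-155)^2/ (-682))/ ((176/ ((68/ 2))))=-13175/ 1936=-6.81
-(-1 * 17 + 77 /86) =1385 /86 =16.10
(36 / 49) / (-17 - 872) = -36 / 43561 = -0.00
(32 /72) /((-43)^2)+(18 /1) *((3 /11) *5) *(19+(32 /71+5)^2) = 1103264574164 /922760091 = 1195.61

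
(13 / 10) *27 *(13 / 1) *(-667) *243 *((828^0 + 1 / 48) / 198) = -1342192761 / 3520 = -381304.76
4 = 4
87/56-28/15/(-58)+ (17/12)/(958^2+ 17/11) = 18570304639/11710688360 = 1.59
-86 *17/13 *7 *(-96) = 982464/13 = 75574.15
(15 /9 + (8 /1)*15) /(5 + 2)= 365 /21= 17.38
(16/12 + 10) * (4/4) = 34/3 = 11.33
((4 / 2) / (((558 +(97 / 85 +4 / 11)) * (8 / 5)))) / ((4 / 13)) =60775 / 8370192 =0.01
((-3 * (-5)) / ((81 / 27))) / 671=5 / 671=0.01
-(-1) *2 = 2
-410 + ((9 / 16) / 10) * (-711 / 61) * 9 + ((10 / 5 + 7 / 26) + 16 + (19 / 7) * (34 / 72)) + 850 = 3626226131 / 7993440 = 453.65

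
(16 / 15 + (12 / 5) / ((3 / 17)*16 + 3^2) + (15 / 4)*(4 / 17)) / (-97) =-36767 / 1657245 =-0.02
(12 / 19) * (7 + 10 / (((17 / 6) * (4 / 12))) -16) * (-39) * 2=-25272 / 323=-78.24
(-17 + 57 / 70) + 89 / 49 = -7041 / 490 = -14.37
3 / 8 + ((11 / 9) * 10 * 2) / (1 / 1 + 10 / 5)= 1841 / 216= 8.52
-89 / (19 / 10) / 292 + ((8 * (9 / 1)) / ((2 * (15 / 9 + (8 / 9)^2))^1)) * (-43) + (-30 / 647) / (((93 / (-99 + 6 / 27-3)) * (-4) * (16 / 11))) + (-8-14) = -259985114432563 / 398591477352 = -652.26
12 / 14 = 6 / 7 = 0.86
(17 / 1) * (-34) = -578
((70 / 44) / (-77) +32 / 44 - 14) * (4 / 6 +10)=-51472 / 363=-141.80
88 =88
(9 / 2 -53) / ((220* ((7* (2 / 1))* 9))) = -97 / 55440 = -0.00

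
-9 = -9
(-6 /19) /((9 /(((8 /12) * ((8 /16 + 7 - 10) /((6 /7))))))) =35 /513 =0.07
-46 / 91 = -0.51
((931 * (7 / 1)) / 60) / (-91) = -931 / 780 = -1.19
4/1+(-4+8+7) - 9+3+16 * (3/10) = 69/5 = 13.80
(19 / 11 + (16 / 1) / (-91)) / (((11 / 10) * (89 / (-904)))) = -14039120 / 979979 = -14.33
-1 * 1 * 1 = -1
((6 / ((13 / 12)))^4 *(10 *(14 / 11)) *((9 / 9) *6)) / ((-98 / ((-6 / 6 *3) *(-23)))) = -111257763840 / 2199197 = -50590.18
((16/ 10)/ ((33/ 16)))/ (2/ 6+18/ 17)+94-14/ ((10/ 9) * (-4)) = 1526187/ 15620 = 97.71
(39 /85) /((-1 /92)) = -42.21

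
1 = 1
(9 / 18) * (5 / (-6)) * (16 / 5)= -4 / 3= -1.33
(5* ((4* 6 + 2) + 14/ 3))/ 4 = 115/ 3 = 38.33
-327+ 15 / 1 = -312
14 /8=7 /4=1.75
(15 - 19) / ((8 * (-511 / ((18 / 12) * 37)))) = 111 / 2044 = 0.05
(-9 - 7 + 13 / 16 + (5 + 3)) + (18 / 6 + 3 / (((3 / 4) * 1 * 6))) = -169 / 48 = -3.52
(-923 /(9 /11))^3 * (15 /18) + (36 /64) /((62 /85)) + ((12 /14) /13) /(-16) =-236198008432462919 /197424864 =-1196394434.05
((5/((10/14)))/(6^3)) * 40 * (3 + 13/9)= 1400/243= 5.76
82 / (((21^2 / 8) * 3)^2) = 5248 / 1750329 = 0.00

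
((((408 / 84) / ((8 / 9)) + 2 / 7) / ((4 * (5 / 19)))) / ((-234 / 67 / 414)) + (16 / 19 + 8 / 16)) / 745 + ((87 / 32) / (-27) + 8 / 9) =-20974229 / 264981600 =-0.08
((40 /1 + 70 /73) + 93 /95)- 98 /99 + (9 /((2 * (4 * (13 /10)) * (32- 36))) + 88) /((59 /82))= 686479616351 /4212762840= 162.95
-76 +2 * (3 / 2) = -73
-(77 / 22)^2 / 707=-7 / 404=-0.02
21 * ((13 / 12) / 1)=91 / 4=22.75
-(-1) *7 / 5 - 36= -173 / 5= -34.60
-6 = -6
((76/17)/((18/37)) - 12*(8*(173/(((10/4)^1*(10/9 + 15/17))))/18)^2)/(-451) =1013078786674/160475101875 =6.31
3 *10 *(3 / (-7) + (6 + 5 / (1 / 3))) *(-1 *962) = -4155840 / 7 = -593691.43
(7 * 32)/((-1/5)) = -1120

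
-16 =-16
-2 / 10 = -1 / 5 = -0.20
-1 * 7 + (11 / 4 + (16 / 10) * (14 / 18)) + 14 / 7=-181 / 180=-1.01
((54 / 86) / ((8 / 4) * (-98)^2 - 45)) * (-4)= -108 / 824009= -0.00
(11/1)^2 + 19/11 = 1350/11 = 122.73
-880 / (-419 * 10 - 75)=176 / 853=0.21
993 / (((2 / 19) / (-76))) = -716946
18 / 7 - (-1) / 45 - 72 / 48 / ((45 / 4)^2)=12199 / 4725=2.58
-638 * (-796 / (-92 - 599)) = -507848 / 691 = -734.95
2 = 2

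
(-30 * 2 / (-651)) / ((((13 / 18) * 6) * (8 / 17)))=255 / 5642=0.05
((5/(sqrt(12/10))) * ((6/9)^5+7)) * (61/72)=528565 * sqrt(30)/104976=27.58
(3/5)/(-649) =-3/3245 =-0.00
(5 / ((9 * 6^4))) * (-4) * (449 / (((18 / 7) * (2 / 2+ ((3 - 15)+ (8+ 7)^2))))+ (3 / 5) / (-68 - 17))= -1324219 / 954756720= -0.00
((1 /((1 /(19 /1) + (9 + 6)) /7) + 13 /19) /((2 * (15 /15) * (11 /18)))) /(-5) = -11241 /59774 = -0.19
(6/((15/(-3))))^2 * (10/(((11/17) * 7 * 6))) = 204/385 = 0.53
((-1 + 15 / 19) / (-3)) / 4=1 / 57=0.02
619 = 619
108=108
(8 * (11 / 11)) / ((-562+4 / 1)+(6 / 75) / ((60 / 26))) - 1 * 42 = -8790954 / 209237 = -42.01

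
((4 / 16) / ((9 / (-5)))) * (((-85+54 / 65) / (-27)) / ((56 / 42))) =-5471 / 16848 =-0.32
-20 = -20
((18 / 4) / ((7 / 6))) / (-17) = -27 / 119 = -0.23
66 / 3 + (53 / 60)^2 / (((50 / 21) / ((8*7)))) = 302641 / 7500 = 40.35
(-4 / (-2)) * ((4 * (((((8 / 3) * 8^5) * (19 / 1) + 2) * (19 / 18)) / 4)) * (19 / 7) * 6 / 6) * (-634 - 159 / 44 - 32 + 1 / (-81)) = -2145562865456257 / 336798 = -6370473890.75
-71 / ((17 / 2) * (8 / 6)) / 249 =-71 / 2822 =-0.03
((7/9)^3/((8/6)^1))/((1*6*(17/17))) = 343/5832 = 0.06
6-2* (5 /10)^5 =95 /16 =5.94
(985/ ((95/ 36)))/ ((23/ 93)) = 659556/ 437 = 1509.28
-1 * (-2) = 2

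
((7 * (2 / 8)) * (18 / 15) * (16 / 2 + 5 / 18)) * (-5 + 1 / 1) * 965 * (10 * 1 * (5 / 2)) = -1677491.67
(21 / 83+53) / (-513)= -4420 / 42579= -0.10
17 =17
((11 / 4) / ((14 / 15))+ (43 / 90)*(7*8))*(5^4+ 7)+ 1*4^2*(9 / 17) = 100567567 / 5355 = 18780.12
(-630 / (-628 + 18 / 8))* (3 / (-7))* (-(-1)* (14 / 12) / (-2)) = 630 / 2503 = 0.25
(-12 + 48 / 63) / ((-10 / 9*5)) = 354 / 175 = 2.02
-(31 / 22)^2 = -961 / 484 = -1.99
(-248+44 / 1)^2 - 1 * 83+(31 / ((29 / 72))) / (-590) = 355313699 / 8555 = 41532.87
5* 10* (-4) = -200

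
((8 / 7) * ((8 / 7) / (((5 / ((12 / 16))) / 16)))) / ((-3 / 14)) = -512 / 35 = -14.63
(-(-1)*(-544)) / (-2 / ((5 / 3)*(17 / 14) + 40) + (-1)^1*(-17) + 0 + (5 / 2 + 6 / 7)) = -26.79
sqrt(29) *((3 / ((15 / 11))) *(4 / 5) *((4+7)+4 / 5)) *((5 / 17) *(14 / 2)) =18172 *sqrt(29) / 425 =230.26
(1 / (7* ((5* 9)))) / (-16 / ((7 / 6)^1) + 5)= -0.00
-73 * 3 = -219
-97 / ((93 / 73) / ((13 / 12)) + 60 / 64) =-1472848 / 32091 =-45.90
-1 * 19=-19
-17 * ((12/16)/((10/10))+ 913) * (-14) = 434945/2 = 217472.50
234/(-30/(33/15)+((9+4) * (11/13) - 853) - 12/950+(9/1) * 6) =-611325/2094308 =-0.29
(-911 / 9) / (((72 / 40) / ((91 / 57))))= -414505 / 4617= -89.78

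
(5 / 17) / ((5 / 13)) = 13 / 17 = 0.76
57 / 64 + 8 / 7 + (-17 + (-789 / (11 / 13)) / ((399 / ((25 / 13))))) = -1822145 / 93632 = -19.46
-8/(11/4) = -32/11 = -2.91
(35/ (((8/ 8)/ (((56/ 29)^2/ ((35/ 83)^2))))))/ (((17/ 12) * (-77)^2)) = 5290752/ 60547795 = 0.09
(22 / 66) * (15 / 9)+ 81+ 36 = 1058 / 9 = 117.56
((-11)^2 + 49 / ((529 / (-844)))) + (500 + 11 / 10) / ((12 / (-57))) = -49459441 / 21160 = -2337.40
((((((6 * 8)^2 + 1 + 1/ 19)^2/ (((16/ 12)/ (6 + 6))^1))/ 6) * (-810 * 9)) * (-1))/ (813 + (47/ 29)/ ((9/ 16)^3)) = 88683577334649072/ 1254846469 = 70672850.84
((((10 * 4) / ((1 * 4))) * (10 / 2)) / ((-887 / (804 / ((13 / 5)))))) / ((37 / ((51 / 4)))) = -2562750 / 426647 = -6.01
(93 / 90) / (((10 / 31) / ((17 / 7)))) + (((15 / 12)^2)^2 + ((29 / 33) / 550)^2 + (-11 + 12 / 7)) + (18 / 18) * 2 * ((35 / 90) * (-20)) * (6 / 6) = -2157688082257 / 147581280000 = -14.62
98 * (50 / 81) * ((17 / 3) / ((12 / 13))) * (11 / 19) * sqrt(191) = 2977975 * sqrt(191) / 13851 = 2971.37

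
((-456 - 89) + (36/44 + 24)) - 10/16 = -520.81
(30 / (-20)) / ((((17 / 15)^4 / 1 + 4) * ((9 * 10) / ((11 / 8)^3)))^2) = -6726395671875 / 171563836906668032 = -0.00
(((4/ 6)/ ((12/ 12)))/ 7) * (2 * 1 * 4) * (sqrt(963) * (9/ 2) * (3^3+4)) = 2232 * sqrt(107)/ 7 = 3298.28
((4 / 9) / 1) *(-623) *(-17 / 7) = 672.44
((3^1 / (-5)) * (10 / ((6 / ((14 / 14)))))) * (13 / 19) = -13 / 19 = -0.68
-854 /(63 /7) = -854 /9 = -94.89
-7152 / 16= -447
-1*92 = -92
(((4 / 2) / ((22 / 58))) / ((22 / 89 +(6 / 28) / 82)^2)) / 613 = 605468819872 / 4392548856047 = 0.14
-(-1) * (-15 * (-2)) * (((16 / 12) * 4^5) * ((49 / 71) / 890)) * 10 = 2007040 / 6319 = 317.62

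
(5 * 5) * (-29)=-725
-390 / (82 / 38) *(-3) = 22230 / 41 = 542.20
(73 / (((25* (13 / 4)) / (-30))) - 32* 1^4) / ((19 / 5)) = -3832 / 247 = -15.51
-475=-475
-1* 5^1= -5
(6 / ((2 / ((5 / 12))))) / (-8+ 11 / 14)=-35 / 202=-0.17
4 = 4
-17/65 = -0.26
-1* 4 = -4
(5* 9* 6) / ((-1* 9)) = -30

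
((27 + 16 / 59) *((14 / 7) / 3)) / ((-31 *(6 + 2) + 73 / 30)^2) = 965400 / 3202088651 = 0.00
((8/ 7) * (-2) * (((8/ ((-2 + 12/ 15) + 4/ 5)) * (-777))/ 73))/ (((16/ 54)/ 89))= -10669320/ 73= -146155.07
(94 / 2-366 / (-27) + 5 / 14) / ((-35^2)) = -307 / 6174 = -0.05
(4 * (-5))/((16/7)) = -35/4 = -8.75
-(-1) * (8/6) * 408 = 544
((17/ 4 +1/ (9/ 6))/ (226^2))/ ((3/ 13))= 767/ 1838736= 0.00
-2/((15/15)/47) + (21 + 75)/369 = -11530/123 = -93.74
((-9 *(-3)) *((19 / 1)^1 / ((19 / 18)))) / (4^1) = 243 / 2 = 121.50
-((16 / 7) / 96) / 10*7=-1 / 60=-0.02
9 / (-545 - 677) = -9 / 1222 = -0.01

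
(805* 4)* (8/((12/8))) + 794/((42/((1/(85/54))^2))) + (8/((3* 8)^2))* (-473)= 62538837673/3641400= 17174.39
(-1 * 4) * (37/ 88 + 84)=-7429/ 22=-337.68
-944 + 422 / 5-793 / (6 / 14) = -40649 / 15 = -2709.93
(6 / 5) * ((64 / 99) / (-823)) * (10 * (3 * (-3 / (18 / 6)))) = 256 / 9053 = 0.03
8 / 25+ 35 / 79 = 1507 / 1975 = 0.76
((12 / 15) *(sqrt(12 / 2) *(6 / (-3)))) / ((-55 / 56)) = 448 *sqrt(6) / 275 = 3.99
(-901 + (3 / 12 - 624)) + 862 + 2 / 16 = -5301 / 8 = -662.62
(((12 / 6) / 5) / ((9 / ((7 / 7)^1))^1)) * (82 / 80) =41 / 900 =0.05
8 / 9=0.89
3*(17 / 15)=17 / 5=3.40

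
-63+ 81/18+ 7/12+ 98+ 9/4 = 127/3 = 42.33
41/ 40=1.02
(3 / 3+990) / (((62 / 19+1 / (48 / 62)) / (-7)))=-3163272 / 2077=-1523.00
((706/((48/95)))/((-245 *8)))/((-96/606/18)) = 2032221/25088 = 81.00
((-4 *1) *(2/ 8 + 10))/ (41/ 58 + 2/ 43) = -102254/ 1879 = -54.42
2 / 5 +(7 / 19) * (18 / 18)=73 / 95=0.77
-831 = -831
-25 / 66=-0.38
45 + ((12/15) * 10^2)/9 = 485/9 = 53.89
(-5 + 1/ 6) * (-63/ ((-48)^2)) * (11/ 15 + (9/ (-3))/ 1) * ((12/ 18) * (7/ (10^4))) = -24157/ 172800000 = -0.00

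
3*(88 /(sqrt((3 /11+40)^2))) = 2904 /443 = 6.56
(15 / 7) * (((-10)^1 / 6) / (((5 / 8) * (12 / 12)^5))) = -40 / 7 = -5.71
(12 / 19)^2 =144 / 361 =0.40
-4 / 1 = -4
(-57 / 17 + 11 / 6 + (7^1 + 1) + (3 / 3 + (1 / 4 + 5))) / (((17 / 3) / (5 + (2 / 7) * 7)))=18179 / 1156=15.73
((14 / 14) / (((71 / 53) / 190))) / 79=10070 / 5609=1.80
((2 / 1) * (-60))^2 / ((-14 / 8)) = -57600 / 7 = -8228.57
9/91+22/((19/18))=36207/1729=20.94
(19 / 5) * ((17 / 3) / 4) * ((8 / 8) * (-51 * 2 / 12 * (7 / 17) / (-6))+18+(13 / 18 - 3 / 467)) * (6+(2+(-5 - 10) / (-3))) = 1362394943 / 1008720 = 1350.62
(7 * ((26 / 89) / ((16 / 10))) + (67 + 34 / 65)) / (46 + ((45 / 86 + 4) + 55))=68458537 / 104997750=0.65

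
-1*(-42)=42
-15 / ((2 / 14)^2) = -735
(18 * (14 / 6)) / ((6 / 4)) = 28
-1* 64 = -64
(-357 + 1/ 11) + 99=-2837/ 11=-257.91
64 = 64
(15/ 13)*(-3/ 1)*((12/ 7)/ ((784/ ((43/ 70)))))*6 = -3483/ 124852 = -0.03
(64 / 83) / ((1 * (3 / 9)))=192 / 83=2.31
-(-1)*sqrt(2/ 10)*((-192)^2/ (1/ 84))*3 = 9289728*sqrt(5)/ 5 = 4154492.66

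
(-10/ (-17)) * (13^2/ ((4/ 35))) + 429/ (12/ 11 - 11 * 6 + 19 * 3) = 804193/ 986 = 815.61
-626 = -626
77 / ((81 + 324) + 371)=0.10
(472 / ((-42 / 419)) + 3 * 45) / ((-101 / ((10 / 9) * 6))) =1920980 / 6363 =301.90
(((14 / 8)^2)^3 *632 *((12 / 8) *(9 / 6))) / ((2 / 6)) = 250945317 / 2048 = 122531.89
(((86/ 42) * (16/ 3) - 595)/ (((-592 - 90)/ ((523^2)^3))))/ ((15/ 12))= 48583729245574546486/ 3465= 14021278281551095.67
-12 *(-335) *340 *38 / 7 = 51938400 / 7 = 7419771.43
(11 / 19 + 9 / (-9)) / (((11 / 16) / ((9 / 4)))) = -288 / 209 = -1.38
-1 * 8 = -8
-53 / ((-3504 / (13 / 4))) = 689 / 14016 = 0.05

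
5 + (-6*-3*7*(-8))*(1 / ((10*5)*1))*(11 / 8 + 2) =-1576 / 25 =-63.04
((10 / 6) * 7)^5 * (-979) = -51418915625 / 243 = -211600475.82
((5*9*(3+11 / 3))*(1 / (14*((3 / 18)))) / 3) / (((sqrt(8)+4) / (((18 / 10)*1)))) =270 / 7-135*sqrt(2) / 7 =11.30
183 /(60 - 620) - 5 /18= -3047 /5040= -0.60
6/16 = 3/8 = 0.38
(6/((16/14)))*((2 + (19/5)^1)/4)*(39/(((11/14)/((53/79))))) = 253.50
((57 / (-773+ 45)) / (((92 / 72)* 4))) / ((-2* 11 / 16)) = 513 / 46046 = 0.01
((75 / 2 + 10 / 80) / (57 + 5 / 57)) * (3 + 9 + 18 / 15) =566181 / 65080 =8.70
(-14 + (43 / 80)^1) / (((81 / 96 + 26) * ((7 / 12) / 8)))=-206784 / 30065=-6.88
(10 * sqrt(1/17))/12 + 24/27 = 5 * sqrt(17)/102 + 8/9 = 1.09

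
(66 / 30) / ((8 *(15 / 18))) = 33 / 100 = 0.33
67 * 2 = 134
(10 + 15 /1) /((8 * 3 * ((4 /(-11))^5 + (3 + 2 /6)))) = 4026275 /12859504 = 0.31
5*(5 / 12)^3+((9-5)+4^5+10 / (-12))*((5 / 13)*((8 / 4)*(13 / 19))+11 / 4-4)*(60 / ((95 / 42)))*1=-12300136295 / 623808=-19717.82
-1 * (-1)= 1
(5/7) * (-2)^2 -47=-309/7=-44.14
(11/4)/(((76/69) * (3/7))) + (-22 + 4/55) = -16.10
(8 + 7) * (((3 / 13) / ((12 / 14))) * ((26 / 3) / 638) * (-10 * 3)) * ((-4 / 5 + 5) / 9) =-245 / 319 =-0.77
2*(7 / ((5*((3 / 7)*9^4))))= 98 / 98415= 0.00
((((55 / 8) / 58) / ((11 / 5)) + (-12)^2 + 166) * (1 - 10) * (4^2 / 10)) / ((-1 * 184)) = 11259 / 464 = 24.27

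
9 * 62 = 558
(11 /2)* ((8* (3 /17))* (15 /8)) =14.56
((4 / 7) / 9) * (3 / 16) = 1 / 84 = 0.01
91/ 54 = 1.69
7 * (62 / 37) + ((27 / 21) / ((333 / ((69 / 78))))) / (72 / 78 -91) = 7114973 / 606578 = 11.73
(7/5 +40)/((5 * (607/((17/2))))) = 3519/30350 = 0.12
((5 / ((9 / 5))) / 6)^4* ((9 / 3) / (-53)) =-390625 / 150220656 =-0.00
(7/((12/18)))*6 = 63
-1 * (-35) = 35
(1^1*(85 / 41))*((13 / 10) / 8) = 221 / 656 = 0.34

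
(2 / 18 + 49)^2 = 195364 / 81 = 2411.90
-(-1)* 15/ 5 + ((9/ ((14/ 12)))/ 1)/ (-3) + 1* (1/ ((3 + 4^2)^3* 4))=82315/ 192052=0.43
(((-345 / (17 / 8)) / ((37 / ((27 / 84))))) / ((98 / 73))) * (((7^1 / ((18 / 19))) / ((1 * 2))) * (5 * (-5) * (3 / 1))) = 35888625 / 123284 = 291.11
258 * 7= 1806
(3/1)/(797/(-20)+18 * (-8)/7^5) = -1008420/13398059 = -0.08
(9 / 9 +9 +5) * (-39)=-585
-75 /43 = -1.74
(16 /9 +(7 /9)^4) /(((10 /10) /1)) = 14065 /6561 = 2.14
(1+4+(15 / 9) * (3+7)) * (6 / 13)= 10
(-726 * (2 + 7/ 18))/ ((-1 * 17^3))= 5203/ 14739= 0.35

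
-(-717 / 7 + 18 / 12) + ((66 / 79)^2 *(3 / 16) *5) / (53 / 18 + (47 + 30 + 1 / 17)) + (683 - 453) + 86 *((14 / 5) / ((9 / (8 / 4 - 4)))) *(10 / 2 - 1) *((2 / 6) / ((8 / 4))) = 295.26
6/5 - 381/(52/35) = -66363/260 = -255.24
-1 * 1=-1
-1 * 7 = -7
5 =5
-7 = -7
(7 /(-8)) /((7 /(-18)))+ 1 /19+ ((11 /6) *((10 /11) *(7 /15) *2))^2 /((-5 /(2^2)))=11291 /30780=0.37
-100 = -100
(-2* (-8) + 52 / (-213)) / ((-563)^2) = 3356 / 67514397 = 0.00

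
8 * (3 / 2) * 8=96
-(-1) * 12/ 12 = 1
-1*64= -64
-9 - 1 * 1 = -10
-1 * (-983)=983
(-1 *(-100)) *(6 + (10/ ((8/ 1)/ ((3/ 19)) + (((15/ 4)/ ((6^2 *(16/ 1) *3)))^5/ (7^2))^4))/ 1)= 3216351192873936273555338214783607111695545504530322370079559652105035192861400/ 5189866043703166810832392873111552876621262385229394907134745938493287093809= 619.74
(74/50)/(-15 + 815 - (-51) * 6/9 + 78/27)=333/188300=0.00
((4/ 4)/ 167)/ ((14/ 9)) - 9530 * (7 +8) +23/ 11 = -3676334227/ 25718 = -142947.91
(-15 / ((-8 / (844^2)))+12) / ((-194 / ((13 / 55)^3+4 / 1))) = -27629.92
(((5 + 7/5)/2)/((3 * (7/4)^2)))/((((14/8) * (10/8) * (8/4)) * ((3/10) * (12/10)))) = 2048/9261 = 0.22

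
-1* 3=-3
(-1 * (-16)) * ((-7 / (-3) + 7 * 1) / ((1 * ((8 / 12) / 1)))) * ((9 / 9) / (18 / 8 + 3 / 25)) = 22400 / 237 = 94.51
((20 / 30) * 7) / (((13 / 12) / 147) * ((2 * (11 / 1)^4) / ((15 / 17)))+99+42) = 61740 / 5101091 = 0.01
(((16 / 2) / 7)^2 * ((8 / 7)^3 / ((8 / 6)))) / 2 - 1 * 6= -88554 / 16807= -5.27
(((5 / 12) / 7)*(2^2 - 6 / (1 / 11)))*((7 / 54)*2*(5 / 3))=-775 / 486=-1.59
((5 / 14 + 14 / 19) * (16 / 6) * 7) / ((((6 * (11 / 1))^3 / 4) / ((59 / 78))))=5723 / 26629317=0.00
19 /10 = 1.90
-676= -676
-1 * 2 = -2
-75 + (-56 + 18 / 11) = -1423 / 11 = -129.36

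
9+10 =19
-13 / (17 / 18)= -234 / 17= -13.76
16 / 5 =3.20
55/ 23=2.39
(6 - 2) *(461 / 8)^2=212521 / 16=13282.56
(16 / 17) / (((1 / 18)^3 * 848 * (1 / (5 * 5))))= 145800 / 901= 161.82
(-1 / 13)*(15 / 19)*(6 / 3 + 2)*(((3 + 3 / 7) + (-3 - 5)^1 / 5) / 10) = -384 / 8645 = -0.04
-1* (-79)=79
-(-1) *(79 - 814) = -735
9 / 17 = 0.53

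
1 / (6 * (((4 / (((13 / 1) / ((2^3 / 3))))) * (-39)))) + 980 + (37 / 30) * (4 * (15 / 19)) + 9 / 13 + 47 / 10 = 234578509 / 237120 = 989.28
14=14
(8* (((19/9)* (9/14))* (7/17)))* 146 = 11096/17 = 652.71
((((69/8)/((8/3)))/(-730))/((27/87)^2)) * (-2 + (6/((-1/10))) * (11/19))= 6750707/3994560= 1.69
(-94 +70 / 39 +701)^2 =563730049 / 1521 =370631.20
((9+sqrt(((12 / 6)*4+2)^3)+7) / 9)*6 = 31.75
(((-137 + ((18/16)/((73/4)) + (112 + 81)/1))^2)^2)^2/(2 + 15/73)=20144174272914118099951687890625/455329577363101952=44240864802969.24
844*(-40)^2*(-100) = -135040000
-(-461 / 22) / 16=461 / 352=1.31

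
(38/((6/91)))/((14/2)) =247/3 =82.33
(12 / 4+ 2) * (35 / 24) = 175 / 24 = 7.29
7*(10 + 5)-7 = 98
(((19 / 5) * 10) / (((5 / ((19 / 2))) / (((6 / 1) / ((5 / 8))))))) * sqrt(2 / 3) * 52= 300352 * sqrt(6) / 25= 29428.37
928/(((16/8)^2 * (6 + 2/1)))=29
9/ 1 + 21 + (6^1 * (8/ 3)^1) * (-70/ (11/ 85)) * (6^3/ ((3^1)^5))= -7662.93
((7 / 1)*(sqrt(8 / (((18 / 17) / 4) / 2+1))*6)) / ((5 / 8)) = 192*sqrt(2618) / 55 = 178.62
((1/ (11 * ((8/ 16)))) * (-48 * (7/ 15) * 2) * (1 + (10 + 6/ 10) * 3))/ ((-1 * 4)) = 18368/ 275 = 66.79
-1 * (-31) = 31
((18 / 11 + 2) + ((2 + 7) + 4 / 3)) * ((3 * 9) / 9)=461 / 11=41.91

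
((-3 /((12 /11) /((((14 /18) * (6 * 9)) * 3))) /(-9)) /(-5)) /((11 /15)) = -21 /2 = -10.50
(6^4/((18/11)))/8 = 99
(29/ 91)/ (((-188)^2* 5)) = 0.00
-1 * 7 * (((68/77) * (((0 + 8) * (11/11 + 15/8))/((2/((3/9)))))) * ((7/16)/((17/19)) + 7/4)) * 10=-23345/44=-530.57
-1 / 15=-0.07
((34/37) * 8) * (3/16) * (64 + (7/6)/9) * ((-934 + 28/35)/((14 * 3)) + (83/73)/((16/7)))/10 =-156828752869/816782400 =-192.01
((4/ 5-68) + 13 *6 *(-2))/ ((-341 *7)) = 36/ 385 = 0.09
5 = 5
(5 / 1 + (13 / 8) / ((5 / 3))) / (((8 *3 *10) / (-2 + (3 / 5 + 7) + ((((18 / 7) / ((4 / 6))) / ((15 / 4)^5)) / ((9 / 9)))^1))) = 65935559 / 472500000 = 0.14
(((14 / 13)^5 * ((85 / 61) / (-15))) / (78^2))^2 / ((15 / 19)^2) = 1886103056186944 / 2403126589552956592875225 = 0.00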